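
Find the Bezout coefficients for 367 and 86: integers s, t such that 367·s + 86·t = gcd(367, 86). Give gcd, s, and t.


Euclidean algorithm on (367, 86) — divide until remainder is 0:
  367 = 4 · 86 + 23
  86 = 3 · 23 + 17
  23 = 1 · 17 + 6
  17 = 2 · 6 + 5
  6 = 1 · 5 + 1
  5 = 5 · 1 + 0
gcd(367, 86) = 1.
Track Bezout coefficients alongside the remainders: start with r₀ = 367 = a·1 + b·0 (s = 1, t = 0) and r₁ = 86 = a·0 + b·1 (s = 0, t = 1); each new remainder r_{k+1} = r_{k-1} − q_k·r_k inherits s_{k+1} = s_{k-1} − q_k·s_k, t_{k+1} = t_{k-1} − q_k·t_k, so r_k = a·s_k + b·t_k at every step:
  q = 4: r = 23, s = 1 − 4·0 = 1, t = 0 − 4·1 = -4  (check: 367·1 + 86·(-4) = 23)
  q = 3: r = 17, s = 0 − 3·1 = -3, t = 1 − 3·(-4) = 13  (check: 367·(-3) + 86·13 = 17)
  q = 1: r = 6, s = 1 − 1·(-3) = 4, t = -4 − 1·13 = -17  (check: 367·4 + 86·(-17) = 6)
  q = 2: r = 5, s = -3 − 2·4 = -11, t = 13 − 2·(-17) = 47  (check: 367·(-11) + 86·47 = 5)
  q = 1: r = 1, s = 4 − 1·(-11) = 15, t = -17 − 1·47 = -64  (check: 367·15 + 86·(-64) = 1)
The row with r = 1 (the gcd) gives the Bezout coefficients s = 15, t = -64.
Result: 367 · (15) + 86 · (-64) = 1.

gcd(367, 86) = 1; s = 15, t = -64 (check: 367·15 + 86·(-64) = 1).


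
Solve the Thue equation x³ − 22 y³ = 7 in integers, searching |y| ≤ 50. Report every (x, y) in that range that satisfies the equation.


The equation is x³ - 22y³ = 7. For fixed y, x³ = 22·y³ + 7, so a solution requires the RHS to be a perfect cube.
Strategy: iterate y from -50 to 50, compute RHS = 22·y³ + 7, and check whether it is a (positive or negative) perfect cube.
Check small values of y:
  y = 0: RHS = 7 is not a perfect cube.
  y = 1: RHS = 29 is not a perfect cube.
  y = -1: RHS = -15 is not a perfect cube.
  y = 2: RHS = 183 is not a perfect cube.
  y = -2: RHS = -169 is not a perfect cube.
  y = 3: RHS = 601 is not a perfect cube.
  y = -3: RHS = -587 is not a perfect cube.
Continuing the search up to |y| = 50 finds no solutions either.
No (x, y) in the scanned range satisfies the equation.

No integer solutions with |y| ≤ 50.


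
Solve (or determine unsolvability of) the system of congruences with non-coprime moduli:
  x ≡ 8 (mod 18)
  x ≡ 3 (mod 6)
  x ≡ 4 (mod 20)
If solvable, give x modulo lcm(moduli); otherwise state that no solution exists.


Moduli 18, 6, 20 are not pairwise coprime, so CRT works modulo lcm(m_i) when all pairwise compatibility conditions hold.
Pairwise compatibility: gcd(m_i, m_j) must divide a_i - a_j for every pair.
Merge one congruence at a time:
  Start: x ≡ 8 (mod 18).
  Combine with x ≡ 3 (mod 6): gcd(18, 6) = 6, and 3 - 8 = -5 is NOT divisible by 6.
    ⇒ system is inconsistent (no integer solution).

No solution (the system is inconsistent).


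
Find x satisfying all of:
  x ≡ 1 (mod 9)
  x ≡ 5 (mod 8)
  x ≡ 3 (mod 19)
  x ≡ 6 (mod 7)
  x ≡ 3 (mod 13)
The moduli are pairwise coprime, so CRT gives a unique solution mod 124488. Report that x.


Product of moduli M = 9 · 8 · 19 · 7 · 13 = 124488.
Merge one congruence at a time:
  Start: x ≡ 1 (mod 9).
  Combine with x ≡ 5 (mod 8); new modulus lcm = 72.
    Write x = 1 + 9·t and substitute into x ≡ 5 (mod 8): 9·t ≡ 5 − 1 = 4 (mod 8).
    Reduce coefficients mod 8: 1·t ≡ 4 (mod 8).
    So t ≡ 4 (mod 8).
    Then x = 1 + 9·4 = 37, valid modulo lcm(9, 8) = 72: x ≡ 37 (mod 72).
  Combine with x ≡ 3 (mod 19); new modulus lcm = 1368.
    Write x = 37 + 72·t and substitute into x ≡ 3 (mod 19): 72·t ≡ 3 − 37 = -34 (mod 19).
    Reduce coefficients mod 19: 15·t ≡ 4 (mod 19).
    The inverse of 15 mod 19 is 14 (since 15·14 = 210 = 11·19 + 1), so t ≡ 14·4 = 56 ≡ 18 (mod 19).
    Then x = 37 + 72·18 = 1333, valid modulo lcm(72, 19) = 1368: x ≡ 1333 (mod 1368).
  Combine with x ≡ 6 (mod 7); new modulus lcm = 9576.
    Write x = 1333 + 1368·t and substitute into x ≡ 6 (mod 7): 1368·t ≡ 6 − 1333 = -1327 (mod 7).
    Reduce coefficients mod 7: 3·t ≡ 3 (mod 7).
    The inverse of 3 mod 7 is 5 (since 3·5 = 15 = 2·7 + 1), so t ≡ 5·3 = 15 ≡ 1 (mod 7).
    Then x = 1333 + 1368·1 = 2701, valid modulo lcm(1368, 7) = 9576: x ≡ 2701 (mod 9576).
  Combine with x ≡ 3 (mod 13); new modulus lcm = 124488.
    Write x = 2701 + 9576·t and substitute into x ≡ 3 (mod 13): 9576·t ≡ 3 − 2701 = -2698 (mod 13).
    Reduce coefficients mod 13: 8·t ≡ 6 (mod 13).
    The inverse of 8 mod 13 is 5 (since 8·5 = 40 = 3·13 + 1), so t ≡ 5·6 = 30 ≡ 4 (mod 13).
    Then x = 2701 + 9576·4 = 41005, valid modulo lcm(9576, 13) = 124488: x ≡ 41005 (mod 124488).
Verify against each original: 41005 mod 9 = 1, 41005 mod 8 = 5, 41005 mod 19 = 3, 41005 mod 7 = 6, 41005 mod 13 = 3.

x ≡ 41005 (mod 124488).


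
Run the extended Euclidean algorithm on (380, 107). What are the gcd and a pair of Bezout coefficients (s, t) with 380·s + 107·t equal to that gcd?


Euclidean algorithm on (380, 107) — divide until remainder is 0:
  380 = 3 · 107 + 59
  107 = 1 · 59 + 48
  59 = 1 · 48 + 11
  48 = 4 · 11 + 4
  11 = 2 · 4 + 3
  4 = 1 · 3 + 1
  3 = 3 · 1 + 0
gcd(380, 107) = 1.
Track Bezout coefficients alongside the remainders: start with r₀ = 380 = a·1 + b·0 (s = 1, t = 0) and r₁ = 107 = a·0 + b·1 (s = 0, t = 1); each new remainder r_{k+1} = r_{k-1} − q_k·r_k inherits s_{k+1} = s_{k-1} − q_k·s_k, t_{k+1} = t_{k-1} − q_k·t_k, so r_k = a·s_k + b·t_k at every step:
  q = 3: r = 59, s = 1 − 3·0 = 1, t = 0 − 3·1 = -3  (check: 380·1 + 107·(-3) = 59)
  q = 1: r = 48, s = 0 − 1·1 = -1, t = 1 − 1·(-3) = 4  (check: 380·(-1) + 107·4 = 48)
  q = 1: r = 11, s = 1 − 1·(-1) = 2, t = -3 − 1·4 = -7  (check: 380·2 + 107·(-7) = 11)
  q = 4: r = 4, s = -1 − 4·2 = -9, t = 4 − 4·(-7) = 32  (check: 380·(-9) + 107·32 = 4)
  q = 2: r = 3, s = 2 − 2·(-9) = 20, t = -7 − 2·32 = -71  (check: 380·20 + 107·(-71) = 3)
  q = 1: r = 1, s = -9 − 1·20 = -29, t = 32 − 1·(-71) = 103  (check: 380·(-29) + 107·103 = 1)
The row with r = 1 (the gcd) gives the Bezout coefficients s = -29, t = 103.
Result: 380 · (-29) + 107 · (103) = 1.

gcd(380, 107) = 1; s = -29, t = 103 (check: 380·(-29) + 107·103 = 1).


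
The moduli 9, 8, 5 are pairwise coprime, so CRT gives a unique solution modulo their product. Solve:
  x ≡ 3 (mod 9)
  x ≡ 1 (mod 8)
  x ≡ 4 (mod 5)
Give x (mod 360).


Moduli 9, 8, 5 are pairwise coprime; by CRT there is a unique solution modulo M = 9 · 8 · 5 = 360.
Solve pairwise, accumulating the modulus:
  Start with x ≡ 3 (mod 9).
  Combine with x ≡ 1 (mod 8): since gcd(9, 8) = 1, we get a unique residue mod 72.
    Write x = 3 + 9·t and substitute into x ≡ 1 (mod 8): 9·t ≡ 1 − 3 = -2 (mod 8).
    Reduce coefficients mod 8: 1·t ≡ 6 (mod 8).
    So t ≡ 6 (mod 8).
    Then x = 3 + 9·6 = 57, valid modulo lcm(9, 8) = 72: x ≡ 57 (mod 72).
  Combine with x ≡ 4 (mod 5): since gcd(72, 5) = 1, we get a unique residue mod 360.
    Write x = 57 + 72·t and substitute into x ≡ 4 (mod 5): 72·t ≡ 4 − 57 = -53 (mod 5).
    Reduce coefficients mod 5: 2·t ≡ 2 (mod 5).
    The inverse of 2 mod 5 is 3 (since 2·3 = 6 = 1·5 + 1), so t ≡ 3·2 = 6 ≡ 1 (mod 5).
    Then x = 57 + 72·1 = 129, valid modulo lcm(72, 5) = 360: x ≡ 129 (mod 360).
Verify: 129 mod 9 = 3 ✓, 129 mod 8 = 1 ✓, 129 mod 5 = 4 ✓.

x ≡ 129 (mod 360).


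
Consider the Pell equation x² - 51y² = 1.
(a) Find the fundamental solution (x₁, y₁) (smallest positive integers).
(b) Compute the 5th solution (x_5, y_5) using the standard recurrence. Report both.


Step 1: Find the fundamental solution (x₁, y₁) of x² - 51y² = 1.
  Expand √51 as a continued fraction. a₀ = ⌊√51⌋ = 7; iterate m_{k+1} = d_k·a_k − m_k, d_{k+1} = (51 − m_{k+1}²)/d_k, a_{k+1} = ⌊(a₀ + m_{k+1})/d_{k+1}⌋ (starting m₀ = 0, d₀ = 1), with convergents p_k = a_k·p_{k-1} + p_{k-2}, q_k = a_k·q_{k-1} + q_{k-2} (p₋₁ = 1, q₋₁ = 0):
  k = 0: a₀ = 7; p₀/q₀ = 7/1; p₀² − 51·q₀² = 49 − 51 = -2.
  k = 1: m = 7, d = 2, a = ⌊(7 + 7)/2⌋ = 7; p/q = (7·7 + 1)/(7·1 + 0) = 50/7; p² − 51·q² = 2500 − 2499 = 1.
  The first convergent with p² − 51·q² = 1 gives the fundamental solution (x₁, y₁) = (50, 7).
Step 2: Apply the recurrence (x_{n+1}, y_{n+1}) = (x₁x_n + 51y₁y_n, x₁y_n + y₁x_n) repeatedly.
  From (x_1, y_1) = (50, 7): x_2 = 50·50 + 51·7·7 = 4999; y_2 = 50·7 + 7·50 = 700.
  From (x_2, y_2) = (4999, 700): x_3 = 50·4999 + 51·7·700 = 499850; y_3 = 50·700 + 7·4999 = 69993.
  From (x_3, y_3) = (499850, 69993): x_4 = 50·499850 + 51·7·69993 = 49980001; y_4 = 50·69993 + 7·499850 = 6998600.
  From (x_4, y_4) = (49980001, 6998600): x_5 = 50·49980001 + 51·7·6998600 = 4997500250; y_5 = 50·6998600 + 7·49980001 = 699790007.
Step 3: Verify x_5² - 51·y_5² = 24975008748750062500 - 24975008748750062499 = 1 (should be 1). ✓

(x_1, y_1) = (50, 7); (x_5, y_5) = (4997500250, 699790007).


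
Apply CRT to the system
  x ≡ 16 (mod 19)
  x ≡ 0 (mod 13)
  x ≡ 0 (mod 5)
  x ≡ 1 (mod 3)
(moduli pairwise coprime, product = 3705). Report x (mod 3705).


Product of moduli M = 19 · 13 · 5 · 3 = 3705.
Merge one congruence at a time:
  Start: x ≡ 16 (mod 19).
  Combine with x ≡ 0 (mod 13); new modulus lcm = 247.
    Write x = 16 + 19·t and substitute into x ≡ 0 (mod 13): 19·t ≡ 0 − 16 = -16 (mod 13).
    Reduce coefficients mod 13: 6·t ≡ 10 (mod 13).
    The inverse of 6 mod 13 is 11 (since 6·11 = 66 = 5·13 + 1), so t ≡ 11·10 = 110 ≡ 6 (mod 13).
    Then x = 16 + 19·6 = 130, valid modulo lcm(19, 13) = 247: x ≡ 130 (mod 247).
  Combine with x ≡ 0 (mod 5); new modulus lcm = 1235.
    Write x = 130 + 247·t and substitute into x ≡ 0 (mod 5): 247·t ≡ 0 − 130 = -130 (mod 5).
    Reduce coefficients mod 5: 2·t ≡ 0 (mod 5).
    The inverse of 2 mod 5 is 3 (since 2·3 = 6 = 1·5 + 1), so t ≡ 3·0 = 0 ≡ 0 (mod 5).
    Then x = 130 + 247·0 = 130, valid modulo lcm(247, 5) = 1235: x ≡ 130 (mod 1235).
  Combine with x ≡ 1 (mod 3); new modulus lcm = 3705.
    Write x = 130 + 1235·t and substitute into x ≡ 1 (mod 3): 1235·t ≡ 1 − 130 = -129 (mod 3).
    Reduce coefficients mod 3: 2·t ≡ 0 (mod 3).
    The inverse of 2 mod 3 is 2 (since 2·2 = 4 = 1·3 + 1), so t ≡ 2·0 = 0 ≡ 0 (mod 3).
    Then x = 130 + 1235·0 = 130, valid modulo lcm(1235, 3) = 3705: x ≡ 130 (mod 3705).
Verify against each original: 130 mod 19 = 16, 130 mod 13 = 0, 130 mod 5 = 0, 130 mod 3 = 1.

x ≡ 130 (mod 3705).


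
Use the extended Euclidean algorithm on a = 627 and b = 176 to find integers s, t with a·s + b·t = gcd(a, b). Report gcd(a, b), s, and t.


Euclidean algorithm on (627, 176) — divide until remainder is 0:
  627 = 3 · 176 + 99
  176 = 1 · 99 + 77
  99 = 1 · 77 + 22
  77 = 3 · 22 + 11
  22 = 2 · 11 + 0
gcd(627, 176) = 11.
Track Bezout coefficients alongside the remainders: start with r₀ = 627 = a·1 + b·0 (s = 1, t = 0) and r₁ = 176 = a·0 + b·1 (s = 0, t = 1); each new remainder r_{k+1} = r_{k-1} − q_k·r_k inherits s_{k+1} = s_{k-1} − q_k·s_k, t_{k+1} = t_{k-1} − q_k·t_k, so r_k = a·s_k + b·t_k at every step:
  q = 3: r = 99, s = 1 − 3·0 = 1, t = 0 − 3·1 = -3  (check: 627·1 + 176·(-3) = 99)
  q = 1: r = 77, s = 0 − 1·1 = -1, t = 1 − 1·(-3) = 4  (check: 627·(-1) + 176·4 = 77)
  q = 1: r = 22, s = 1 − 1·(-1) = 2, t = -3 − 1·4 = -7  (check: 627·2 + 176·(-7) = 22)
  q = 3: r = 11, s = -1 − 3·2 = -7, t = 4 − 3·(-7) = 25  (check: 627·(-7) + 176·25 = 11)
The row with r = 11 (the gcd) gives the Bezout coefficients s = -7, t = 25.
Result: 627 · (-7) + 176 · (25) = 11.

gcd(627, 176) = 11; s = -7, t = 25 (check: 627·(-7) + 176·25 = 11).


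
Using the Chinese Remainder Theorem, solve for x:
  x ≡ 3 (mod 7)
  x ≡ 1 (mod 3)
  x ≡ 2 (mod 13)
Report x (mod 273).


Moduli 7, 3, 13 are pairwise coprime; by CRT there is a unique solution modulo M = 7 · 3 · 13 = 273.
Solve pairwise, accumulating the modulus:
  Start with x ≡ 3 (mod 7).
  Combine with x ≡ 1 (mod 3): since gcd(7, 3) = 1, we get a unique residue mod 21.
    Write x = 3 + 7·t and substitute into x ≡ 1 (mod 3): 7·t ≡ 1 − 3 = -2 (mod 3).
    Reduce coefficients mod 3: 1·t ≡ 1 (mod 3).
    So t ≡ 1 (mod 3).
    Then x = 3 + 7·1 = 10, valid modulo lcm(7, 3) = 21: x ≡ 10 (mod 21).
  Combine with x ≡ 2 (mod 13): since gcd(21, 13) = 1, we get a unique residue mod 273.
    Write x = 10 + 21·t and substitute into x ≡ 2 (mod 13): 21·t ≡ 2 − 10 = -8 (mod 13).
    Reduce coefficients mod 13: 8·t ≡ 5 (mod 13).
    The inverse of 8 mod 13 is 5 (since 8·5 = 40 = 3·13 + 1), so t ≡ 5·5 = 25 ≡ 12 (mod 13).
    Then x = 10 + 21·12 = 262, valid modulo lcm(21, 13) = 273: x ≡ 262 (mod 273).
Verify: 262 mod 7 = 3 ✓, 262 mod 3 = 1 ✓, 262 mod 13 = 2 ✓.

x ≡ 262 (mod 273).


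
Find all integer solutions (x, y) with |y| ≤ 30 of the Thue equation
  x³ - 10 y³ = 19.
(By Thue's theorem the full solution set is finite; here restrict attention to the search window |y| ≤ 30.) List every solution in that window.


The equation is x³ - 10y³ = 19. For fixed y, x³ = 10·y³ + 19, so a solution requires the RHS to be a perfect cube.
Strategy: iterate y from -30 to 30, compute RHS = 10·y³ + 19, and check whether it is a (positive or negative) perfect cube.
Check small values of y:
  y = 0: RHS = 19 is not a perfect cube.
  y = 1: RHS = 29 is not a perfect cube.
  y = -1: RHS = 9 is not a perfect cube.
  y = 2: RHS = 99 is not a perfect cube.
  y = -2: RHS = -61 is not a perfect cube.
  y = 3: RHS = 289 is not a perfect cube.
  y = -3: RHS = -251 is not a perfect cube.
Continuing the search up to |y| = 30 finds no solutions either.
No (x, y) in the scanned range satisfies the equation.

No integer solutions with |y| ≤ 30.


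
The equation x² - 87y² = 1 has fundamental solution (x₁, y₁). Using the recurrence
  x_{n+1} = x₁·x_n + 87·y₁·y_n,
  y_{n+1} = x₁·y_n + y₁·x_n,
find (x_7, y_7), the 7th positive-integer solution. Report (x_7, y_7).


Step 1: Find the fundamental solution (x₁, y₁) of x² - 87y² = 1.
  Expand √87 as a continued fraction. a₀ = ⌊√87⌋ = 9; iterate m_{k+1} = d_k·a_k − m_k, d_{k+1} = (87 − m_{k+1}²)/d_k, a_{k+1} = ⌊(a₀ + m_{k+1})/d_{k+1}⌋ (starting m₀ = 0, d₀ = 1), with convergents p_k = a_k·p_{k-1} + p_{k-2}, q_k = a_k·q_{k-1} + q_{k-2} (p₋₁ = 1, q₋₁ = 0):
  k = 0: a₀ = 9; p₀/q₀ = 9/1; p₀² − 87·q₀² = 81 − 87 = -6.
  k = 1: m = 9, d = 6, a = ⌊(9 + 9)/6⌋ = 3; p/q = (3·9 + 1)/(3·1 + 0) = 28/3; p² − 87·q² = 784 − 783 = 1.
  The first convergent with p² − 87·q² = 1 gives the fundamental solution (x₁, y₁) = (28, 3).
Step 2: Apply the recurrence (x_{n+1}, y_{n+1}) = (x₁x_n + 87y₁y_n, x₁y_n + y₁x_n) repeatedly.
  From (x_1, y_1) = (28, 3): x_2 = 28·28 + 87·3·3 = 1567; y_2 = 28·3 + 3·28 = 168.
  From (x_2, y_2) = (1567, 168): x_3 = 28·1567 + 87·3·168 = 87724; y_3 = 28·168 + 3·1567 = 9405.
  From (x_3, y_3) = (87724, 9405): x_4 = 28·87724 + 87·3·9405 = 4910977; y_4 = 28·9405 + 3·87724 = 526512.
  From (x_4, y_4) = (4910977, 526512): x_5 = 28·4910977 + 87·3·526512 = 274926988; y_5 = 28·526512 + 3·4910977 = 29475267.
  From (x_5, y_5) = (274926988, 29475267): x_6 = 28·274926988 + 87·3·29475267 = 15391000351; y_6 = 28·29475267 + 3·274926988 = 1650088440.
  From (x_6, y_6) = (15391000351, 1650088440): x_7 = 28·15391000351 + 87·3·1650088440 = 861621092668; y_7 = 28·1650088440 + 3·15391000351 = 92375477373.
Step 3: Verify x_7² - 87·y_7² = 742390907330398243358224 - 742390907330398243358223 = 1 (should be 1). ✓

(x_1, y_1) = (28, 3); (x_7, y_7) = (861621092668, 92375477373).


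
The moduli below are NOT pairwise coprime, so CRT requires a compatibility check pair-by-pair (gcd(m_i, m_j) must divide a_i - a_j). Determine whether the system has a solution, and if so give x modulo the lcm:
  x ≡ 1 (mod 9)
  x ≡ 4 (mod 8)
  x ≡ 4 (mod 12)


Moduli 9, 8, 12 are not pairwise coprime, so CRT works modulo lcm(m_i) when all pairwise compatibility conditions hold.
Pairwise compatibility: gcd(m_i, m_j) must divide a_i - a_j for every pair.
Merge one congruence at a time:
  Start: x ≡ 1 (mod 9).
  Combine with x ≡ 4 (mod 8): gcd(9, 8) = 1; 4 - 1 = 3, which IS divisible by 1, so compatible.
    Write x = 1 + 9·t and substitute into x ≡ 4 (mod 8): 9·t ≡ 4 − 1 = 3 (mod 8).
    Reduce coefficients mod 8: 1·t ≡ 3 (mod 8).
    So t ≡ 3 (mod 8).
    Then x = 1 + 9·3 = 28, valid modulo lcm(9, 8) = 72: x ≡ 28 (mod 72).
  Combine with x ≡ 4 (mod 12): gcd(72, 12) = 12; 4 - 28 = -24, which IS divisible by 12, so compatible.
    Write x = 28 + 72·t and substitute into x ≡ 4 (mod 12): 72·t ≡ 4 − 28 = -24 (mod 12).
    Divide the congruence (and modulus) by g = 12: 6·t ≡ -2 (mod 1).
    Modulo 1 every t works; take t = 0.
    Then x = 28 + 72·0 = 28, valid modulo lcm(72, 12) = 72: x ≡ 28 (mod 72).
Verify: 28 mod 9 = 1, 28 mod 8 = 4, 28 mod 12 = 4.

x ≡ 28 (mod 72).


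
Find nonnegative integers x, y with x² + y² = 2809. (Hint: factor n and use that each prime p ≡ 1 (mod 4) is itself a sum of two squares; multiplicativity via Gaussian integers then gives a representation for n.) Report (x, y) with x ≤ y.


Step 1: Factor n = 2809 = 53^2.
Step 2: Check the mod-4 condition on each prime factor: 53 ≡ 1 (mod 4), exponent 2.
All primes ≡ 3 (mod 4) appear to even exponent (or don't appear), so by the two-squares theorem n IS expressible as a sum of two squares.
Step 3: Build a representation. Here n = 53 · 53 is a product of primes ≡ 1 (mod 4). Each prime p ≡ 1 (mod 4) is itself a sum of two squares; find a² by testing p − a² for a perfect square:
  53: 53 − 1² = 52, 53 − 2² = 49 = 7² ⇒ 53 = 2² + 7².
  Combine using the Brahmagupta–Fibonacci identity (a² + b²)(c² + d²) = (ac − bd)² + (ad + bc)² = (ac + bd)² + (ad − bc)²:
  53 · 53 = 2809: from (2² + 7²)(2² + 7²), take (2·2 − 7·7, 2·7 + 7·2) = (4 − 49, 14 + 14) = (-45, 28); dropping signs (only squares matter) gives (45, 28); check 45² + 28² = 2025 + 784 = 2809 ✓.
Step 4: Order so x ≤ y and verify: 28² + 45² = 784 + 2025 = 2809 = n. ✓

n = 2809 = 28² + 45² (one valid representation with x ≤ y).


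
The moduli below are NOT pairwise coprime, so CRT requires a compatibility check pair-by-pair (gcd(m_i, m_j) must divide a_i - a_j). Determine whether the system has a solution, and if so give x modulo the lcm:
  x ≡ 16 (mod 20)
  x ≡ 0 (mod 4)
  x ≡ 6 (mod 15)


Moduli 20, 4, 15 are not pairwise coprime, so CRT works modulo lcm(m_i) when all pairwise compatibility conditions hold.
Pairwise compatibility: gcd(m_i, m_j) must divide a_i - a_j for every pair.
Merge one congruence at a time:
  Start: x ≡ 16 (mod 20).
  Combine with x ≡ 0 (mod 4): gcd(20, 4) = 4; 0 - 16 = -16, which IS divisible by 4, so compatible.
    Write x = 16 + 20·t and substitute into x ≡ 0 (mod 4): 20·t ≡ 0 − 16 = -16 (mod 4).
    Divide the congruence (and modulus) by g = 4: 5·t ≡ -4 (mod 1).
    Modulo 1 every t works; take t = 0.
    Then x = 16 + 20·0 = 16, valid modulo lcm(20, 4) = 20: x ≡ 16 (mod 20).
  Combine with x ≡ 6 (mod 15): gcd(20, 15) = 5; 6 - 16 = -10, which IS divisible by 5, so compatible.
    Write x = 16 + 20·t and substitute into x ≡ 6 (mod 15): 20·t ≡ 6 − 16 = -10 (mod 15).
    Divide the congruence (and modulus) by g = 5: 4·t ≡ -2 (mod 3).
    Reduce coefficients mod 3: 1·t ≡ 1 (mod 3).
    So t ≡ 1 (mod 3).
    Then x = 16 + 20·1 = 36, valid modulo lcm(20, 15) = 60: x ≡ 36 (mod 60).
Verify: 36 mod 20 = 16, 36 mod 4 = 0, 36 mod 15 = 6.

x ≡ 36 (mod 60).


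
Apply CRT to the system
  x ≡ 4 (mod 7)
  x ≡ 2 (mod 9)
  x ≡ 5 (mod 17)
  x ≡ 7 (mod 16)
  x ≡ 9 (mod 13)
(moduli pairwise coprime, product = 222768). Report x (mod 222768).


Product of moduli M = 7 · 9 · 17 · 16 · 13 = 222768.
Merge one congruence at a time:
  Start: x ≡ 4 (mod 7).
  Combine with x ≡ 2 (mod 9); new modulus lcm = 63.
    Write x = 4 + 7·t and substitute into x ≡ 2 (mod 9): 7·t ≡ 2 − 4 = -2 (mod 9).
    Reduce coefficients mod 9: 7·t ≡ 7 (mod 9).
    The inverse of 7 mod 9 is 4 (since 7·4 = 28 = 3·9 + 1), so t ≡ 4·7 = 28 ≡ 1 (mod 9).
    Then x = 4 + 7·1 = 11, valid modulo lcm(7, 9) = 63: x ≡ 11 (mod 63).
  Combine with x ≡ 5 (mod 17); new modulus lcm = 1071.
    Write x = 11 + 63·t and substitute into x ≡ 5 (mod 17): 63·t ≡ 5 − 11 = -6 (mod 17).
    Reduce coefficients mod 17: 12·t ≡ 11 (mod 17).
    The inverse of 12 mod 17 is 10 (since 12·10 = 120 = 7·17 + 1), so t ≡ 10·11 = 110 ≡ 8 (mod 17).
    Then x = 11 + 63·8 = 515, valid modulo lcm(63, 17) = 1071: x ≡ 515 (mod 1071).
  Combine with x ≡ 7 (mod 16); new modulus lcm = 17136.
    Write x = 515 + 1071·t and substitute into x ≡ 7 (mod 16): 1071·t ≡ 7 − 515 = -508 (mod 16).
    Reduce coefficients mod 16: 15·t ≡ 4 (mod 16).
    The inverse of 15 mod 16 is 15 (since 15·15 = 225 = 14·16 + 1), so t ≡ 15·4 = 60 ≡ 12 (mod 16).
    Then x = 515 + 1071·12 = 13367, valid modulo lcm(1071, 16) = 17136: x ≡ 13367 (mod 17136).
  Combine with x ≡ 9 (mod 13); new modulus lcm = 222768.
    Write x = 13367 + 17136·t and substitute into x ≡ 9 (mod 13): 17136·t ≡ 9 − 13367 = -13358 (mod 13).
    Reduce coefficients mod 13: 2·t ≡ 6 (mod 13).
    The inverse of 2 mod 13 is 7 (since 2·7 = 14 = 1·13 + 1), so t ≡ 7·6 = 42 ≡ 3 (mod 13).
    Then x = 13367 + 17136·3 = 64775, valid modulo lcm(17136, 13) = 222768: x ≡ 64775 (mod 222768).
Verify against each original: 64775 mod 7 = 4, 64775 mod 9 = 2, 64775 mod 17 = 5, 64775 mod 16 = 7, 64775 mod 13 = 9.

x ≡ 64775 (mod 222768).


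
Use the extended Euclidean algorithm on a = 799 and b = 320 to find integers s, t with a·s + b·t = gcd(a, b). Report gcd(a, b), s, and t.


Euclidean algorithm on (799, 320) — divide until remainder is 0:
  799 = 2 · 320 + 159
  320 = 2 · 159 + 2
  159 = 79 · 2 + 1
  2 = 2 · 1 + 0
gcd(799, 320) = 1.
Track Bezout coefficients alongside the remainders: start with r₀ = 799 = a·1 + b·0 (s = 1, t = 0) and r₁ = 320 = a·0 + b·1 (s = 0, t = 1); each new remainder r_{k+1} = r_{k-1} − q_k·r_k inherits s_{k+1} = s_{k-1} − q_k·s_k, t_{k+1} = t_{k-1} − q_k·t_k, so r_k = a·s_k + b·t_k at every step:
  q = 2: r = 159, s = 1 − 2·0 = 1, t = 0 − 2·1 = -2  (check: 799·1 + 320·(-2) = 159)
  q = 2: r = 2, s = 0 − 2·1 = -2, t = 1 − 2·(-2) = 5  (check: 799·(-2) + 320·5 = 2)
  q = 79: r = 1, s = 1 − 79·(-2) = 159, t = -2 − 79·5 = -397  (check: 799·159 + 320·(-397) = 1)
The row with r = 1 (the gcd) gives the Bezout coefficients s = 159, t = -397.
Result: 799 · (159) + 320 · (-397) = 1.

gcd(799, 320) = 1; s = 159, t = -397 (check: 799·159 + 320·(-397) = 1).


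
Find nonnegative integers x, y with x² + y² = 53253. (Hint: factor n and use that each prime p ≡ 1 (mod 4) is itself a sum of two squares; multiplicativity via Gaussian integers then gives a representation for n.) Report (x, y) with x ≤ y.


Step 1: Factor n = 53253 = 3^2 · 61 · 97.
Step 2: Check the mod-4 condition on each prime factor: 3 ≡ 3 (mod 4), exponent 2 (must be even); 61 ≡ 1 (mod 4), exponent 1; 97 ≡ 1 (mod 4), exponent 1.
All primes ≡ 3 (mod 4) appear to even exponent (or don't appear), so by the two-squares theorem n IS expressible as a sum of two squares.
Step 3: Build a representation. Group n = k² · m with k = 3 and m = 61 · 97 = 5917 (a product of primes ≡ 1 (mod 4)); a representation of m scales to one of n via (k·x)² + (k·y)² = k²(x² + y²). Each prime p ≡ 1 (mod 4) is itself a sum of two squares; find a² by testing p − a² for a perfect square:
  61: 61 − 1² = 60, 61 − 2² = 57, 61 − 3² = 52, 61 − 4² = 45, 61 − 5² = 36 = 6² ⇒ 61 = 5² + 6².
  97: 97 − 1² = 96, 97 − 2² = 93, 97 − 3² = 88, 97 − 4² = 81 = 9² ⇒ 97 = 4² + 9².
  Combine using the Brahmagupta–Fibonacci identity (a² + b²)(c² + d²) = (ac − bd)² + (ad + bc)² = (ac + bd)² + (ad − bc)²:
  61 · 97 = 5917: from (5² + 6²)(4² + 9²), take (5·4 − 6·9, 5·9 + 6·4) = (20 − 54, 45 + 24) = (-34, 69); dropping signs (only squares matter) gives (34, 69); check 34² + 69² = 1156 + 4761 = 5917 ✓.
  Scale by k = 3: (3·34, 3·69) = (102, 207).
Step 4: Order so x ≤ y and verify: 102² + 207² = 10404 + 42849 = 53253 = n. ✓

n = 53253 = 102² + 207² (one valid representation with x ≤ y).


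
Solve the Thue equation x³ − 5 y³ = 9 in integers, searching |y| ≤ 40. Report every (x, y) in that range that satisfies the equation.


The equation is x³ - 5y³ = 9. For fixed y, x³ = 5·y³ + 9, so a solution requires the RHS to be a perfect cube.
Strategy: iterate y from -40 to 40, compute RHS = 5·y³ + 9, and check whether it is a (positive or negative) perfect cube.
Check small values of y:
  y = 0: RHS = 9 is not a perfect cube.
  y = 1: RHS = 14 is not a perfect cube.
  y = -1: RHS = 4 is not a perfect cube.
  y = 2: RHS = 49 is not a perfect cube.
  y = -2: RHS = -31 is not a perfect cube.
  y = 3: RHS = 144 is not a perfect cube.
  y = -3: RHS = -126 is not a perfect cube.
Continuing the search up to |y| = 40 finds no solutions either.
No (x, y) in the scanned range satisfies the equation.

No integer solutions with |y| ≤ 40.


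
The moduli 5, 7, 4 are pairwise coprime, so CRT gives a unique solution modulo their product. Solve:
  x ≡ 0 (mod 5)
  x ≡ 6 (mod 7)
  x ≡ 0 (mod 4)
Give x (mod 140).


Moduli 5, 7, 4 are pairwise coprime; by CRT there is a unique solution modulo M = 5 · 7 · 4 = 140.
Solve pairwise, accumulating the modulus:
  Start with x ≡ 0 (mod 5).
  Combine with x ≡ 6 (mod 7): since gcd(5, 7) = 1, we get a unique residue mod 35.
    Write x = 0 + 5·t and substitute into x ≡ 6 (mod 7): 5·t ≡ 6 − 0 = 6 (mod 7).
    The inverse of 5 mod 7 is 3 (since 5·3 = 15 = 2·7 + 1), so t ≡ 3·6 = 18 ≡ 4 (mod 7).
    Then x = 0 + 5·4 = 20, valid modulo lcm(5, 7) = 35: x ≡ 20 (mod 35).
  Combine with x ≡ 0 (mod 4): since gcd(35, 4) = 1, we get a unique residue mod 140.
    Write x = 20 + 35·t and substitute into x ≡ 0 (mod 4): 35·t ≡ 0 − 20 = -20 (mod 4).
    Reduce coefficients mod 4: 3·t ≡ 0 (mod 4).
    The inverse of 3 mod 4 is 3 (since 3·3 = 9 = 2·4 + 1), so t ≡ 3·0 = 0 ≡ 0 (mod 4).
    Then x = 20 + 35·0 = 20, valid modulo lcm(35, 4) = 140: x ≡ 20 (mod 140).
Verify: 20 mod 5 = 0 ✓, 20 mod 7 = 6 ✓, 20 mod 4 = 0 ✓.

x ≡ 20 (mod 140).


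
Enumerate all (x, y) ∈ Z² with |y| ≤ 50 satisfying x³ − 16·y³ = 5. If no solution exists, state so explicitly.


The equation is x³ - 16y³ = 5. For fixed y, x³ = 16·y³ + 5, so a solution requires the RHS to be a perfect cube.
Strategy: iterate y from -50 to 50, compute RHS = 16·y³ + 5, and check whether it is a (positive or negative) perfect cube.
Check small values of y:
  y = 0: RHS = 5 is not a perfect cube.
  y = 1: RHS = 21 is not a perfect cube.
  y = -1: RHS = -11 is not a perfect cube.
  y = 2: RHS = 133 is not a perfect cube.
  y = -2: RHS = -123 is not a perfect cube.
  y = 3: RHS = 437 is not a perfect cube.
  y = -3: RHS = -427 is not a perfect cube.
Continuing the search up to |y| = 50 finds no solutions either.
No (x, y) in the scanned range satisfies the equation.

No integer solutions with |y| ≤ 50.


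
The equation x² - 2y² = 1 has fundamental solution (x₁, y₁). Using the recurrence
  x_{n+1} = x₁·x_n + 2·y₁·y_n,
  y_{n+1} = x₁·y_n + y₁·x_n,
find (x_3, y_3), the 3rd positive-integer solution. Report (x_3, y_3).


Step 1: Find the fundamental solution (x₁, y₁) of x² - 2y² = 1.
  Expand √2 as a continued fraction. a₀ = ⌊√2⌋ = 1; iterate m_{k+1} = d_k·a_k − m_k, d_{k+1} = (2 − m_{k+1}²)/d_k, a_{k+1} = ⌊(a₀ + m_{k+1})/d_{k+1}⌋ (starting m₀ = 0, d₀ = 1), with convergents p_k = a_k·p_{k-1} + p_{k-2}, q_k = a_k·q_{k-1} + q_{k-2} (p₋₁ = 1, q₋₁ = 0):
  k = 0: a₀ = 1; p₀/q₀ = 1/1; p₀² − 2·q₀² = 1 − 2 = -1.
  k = 1: m = 1, d = 1, a = ⌊(1 + 1)/1⌋ = 2; p/q = (2·1 + 1)/(2·1 + 0) = 3/2; p² − 2·q² = 9 − 8 = 1.
  The first convergent with p² − 2·q² = 1 gives the fundamental solution (x₁, y₁) = (3, 2).
Step 2: Apply the recurrence (x_{n+1}, y_{n+1}) = (x₁x_n + 2y₁y_n, x₁y_n + y₁x_n) repeatedly.
  From (x_1, y_1) = (3, 2): x_2 = 3·3 + 2·2·2 = 17; y_2 = 3·2 + 2·3 = 12.
  From (x_2, y_2) = (17, 12): x_3 = 3·17 + 2·2·12 = 99; y_3 = 3·12 + 2·17 = 70.
Step 3: Verify x_3² - 2·y_3² = 9801 - 9800 = 1 (should be 1). ✓

(x_1, y_1) = (3, 2); (x_3, y_3) = (99, 70).


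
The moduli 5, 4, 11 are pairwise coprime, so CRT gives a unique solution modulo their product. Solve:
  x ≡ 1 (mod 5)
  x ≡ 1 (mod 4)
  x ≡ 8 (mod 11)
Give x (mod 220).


Moduli 5, 4, 11 are pairwise coprime; by CRT there is a unique solution modulo M = 5 · 4 · 11 = 220.
Solve pairwise, accumulating the modulus:
  Start with x ≡ 1 (mod 5).
  Combine with x ≡ 1 (mod 4): since gcd(5, 4) = 1, we get a unique residue mod 20.
    Write x = 1 + 5·t and substitute into x ≡ 1 (mod 4): 5·t ≡ 1 − 1 = 0 (mod 4).
    Reduce coefficients mod 4: 1·t ≡ 0 (mod 4).
    So t ≡ 0 (mod 4).
    Then x = 1 + 5·0 = 1, valid modulo lcm(5, 4) = 20: x ≡ 1 (mod 20).
  Combine with x ≡ 8 (mod 11): since gcd(20, 11) = 1, we get a unique residue mod 220.
    Write x = 1 + 20·t and substitute into x ≡ 8 (mod 11): 20·t ≡ 8 − 1 = 7 (mod 11).
    Reduce coefficients mod 11: 9·t ≡ 7 (mod 11).
    The inverse of 9 mod 11 is 5 (since 9·5 = 45 = 4·11 + 1), so t ≡ 5·7 = 35 ≡ 2 (mod 11).
    Then x = 1 + 20·2 = 41, valid modulo lcm(20, 11) = 220: x ≡ 41 (mod 220).
Verify: 41 mod 5 = 1 ✓, 41 mod 4 = 1 ✓, 41 mod 11 = 8 ✓.

x ≡ 41 (mod 220).


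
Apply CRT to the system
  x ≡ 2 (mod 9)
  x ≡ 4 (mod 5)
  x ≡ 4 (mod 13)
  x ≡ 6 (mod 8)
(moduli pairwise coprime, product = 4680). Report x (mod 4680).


Product of moduli M = 9 · 5 · 13 · 8 = 4680.
Merge one congruence at a time:
  Start: x ≡ 2 (mod 9).
  Combine with x ≡ 4 (mod 5); new modulus lcm = 45.
    Write x = 2 + 9·t and substitute into x ≡ 4 (mod 5): 9·t ≡ 4 − 2 = 2 (mod 5).
    Reduce coefficients mod 5: 4·t ≡ 2 (mod 5).
    The inverse of 4 mod 5 is 4 (since 4·4 = 16 = 3·5 + 1), so t ≡ 4·2 = 8 ≡ 3 (mod 5).
    Then x = 2 + 9·3 = 29, valid modulo lcm(9, 5) = 45: x ≡ 29 (mod 45).
  Combine with x ≡ 4 (mod 13); new modulus lcm = 585.
    Write x = 29 + 45·t and substitute into x ≡ 4 (mod 13): 45·t ≡ 4 − 29 = -25 (mod 13).
    Reduce coefficients mod 13: 6·t ≡ 1 (mod 13).
    The inverse of 6 mod 13 is 11 (since 6·11 = 66 = 5·13 + 1), so t ≡ 11·1 = 11 ≡ 11 (mod 13).
    Then x = 29 + 45·11 = 524, valid modulo lcm(45, 13) = 585: x ≡ 524 (mod 585).
  Combine with x ≡ 6 (mod 8); new modulus lcm = 4680.
    Write x = 524 + 585·t and substitute into x ≡ 6 (mod 8): 585·t ≡ 6 − 524 = -518 (mod 8).
    Reduce coefficients mod 8: 1·t ≡ 2 (mod 8).
    So t ≡ 2 (mod 8).
    Then x = 524 + 585·2 = 1694, valid modulo lcm(585, 8) = 4680: x ≡ 1694 (mod 4680).
Verify against each original: 1694 mod 9 = 2, 1694 mod 5 = 4, 1694 mod 13 = 4, 1694 mod 8 = 6.

x ≡ 1694 (mod 4680).


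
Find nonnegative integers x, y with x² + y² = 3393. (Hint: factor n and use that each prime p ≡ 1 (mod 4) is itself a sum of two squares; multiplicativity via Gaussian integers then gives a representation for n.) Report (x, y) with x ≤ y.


Step 1: Factor n = 3393 = 3^2 · 13 · 29.
Step 2: Check the mod-4 condition on each prime factor: 3 ≡ 3 (mod 4), exponent 2 (must be even); 13 ≡ 1 (mod 4), exponent 1; 29 ≡ 1 (mod 4), exponent 1.
All primes ≡ 3 (mod 4) appear to even exponent (or don't appear), so by the two-squares theorem n IS expressible as a sum of two squares.
Step 3: Build a representation. Group n = k² · m with k = 3 and m = 13 · 29 = 377 (a product of primes ≡ 1 (mod 4)); a representation of m scales to one of n via (k·x)² + (k·y)² = k²(x² + y²). Each prime p ≡ 1 (mod 4) is itself a sum of two squares; find a² by testing p − a² for a perfect square:
  13: 13 − 1² = 12, 13 − 2² = 9 = 3² ⇒ 13 = 2² + 3².
  29: 29 − 1² = 28, 29 − 2² = 25 = 5² ⇒ 29 = 2² + 5².
  Combine using the Brahmagupta–Fibonacci identity (a² + b²)(c² + d²) = (ac − bd)² + (ad + bc)² = (ac + bd)² + (ad − bc)²:
  13 · 29 = 377: from (2² + 3²)(2² + 5²), take (2·2 − 3·5, 2·5 + 3·2) = (4 − 15, 10 + 6) = (-11, 16); dropping signs (only squares matter) gives (11, 16); check 11² + 16² = 121 + 256 = 377 ✓.
  Scale by k = 3: (3·11, 3·16) = (33, 48).
Step 4: Order so x ≤ y and verify: 33² + 48² = 1089 + 2304 = 3393 = n. ✓

n = 3393 = 33² + 48² (one valid representation with x ≤ y).


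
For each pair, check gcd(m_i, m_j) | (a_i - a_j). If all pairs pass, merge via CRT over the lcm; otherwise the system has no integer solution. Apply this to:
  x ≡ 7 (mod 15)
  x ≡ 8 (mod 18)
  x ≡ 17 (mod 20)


Moduli 15, 18, 20 are not pairwise coprime, so CRT works modulo lcm(m_i) when all pairwise compatibility conditions hold.
Pairwise compatibility: gcd(m_i, m_j) must divide a_i - a_j for every pair.
Merge one congruence at a time:
  Start: x ≡ 7 (mod 15).
  Combine with x ≡ 8 (mod 18): gcd(15, 18) = 3, and 8 - 7 = 1 is NOT divisible by 3.
    ⇒ system is inconsistent (no integer solution).

No solution (the system is inconsistent).


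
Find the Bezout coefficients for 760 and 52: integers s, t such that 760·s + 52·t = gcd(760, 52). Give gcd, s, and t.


Euclidean algorithm on (760, 52) — divide until remainder is 0:
  760 = 14 · 52 + 32
  52 = 1 · 32 + 20
  32 = 1 · 20 + 12
  20 = 1 · 12 + 8
  12 = 1 · 8 + 4
  8 = 2 · 4 + 0
gcd(760, 52) = 4.
Track Bezout coefficients alongside the remainders: start with r₀ = 760 = a·1 + b·0 (s = 1, t = 0) and r₁ = 52 = a·0 + b·1 (s = 0, t = 1); each new remainder r_{k+1} = r_{k-1} − q_k·r_k inherits s_{k+1} = s_{k-1} − q_k·s_k, t_{k+1} = t_{k-1} − q_k·t_k, so r_k = a·s_k + b·t_k at every step:
  q = 14: r = 32, s = 1 − 14·0 = 1, t = 0 − 14·1 = -14  (check: 760·1 + 52·(-14) = 32)
  q = 1: r = 20, s = 0 − 1·1 = -1, t = 1 − 1·(-14) = 15  (check: 760·(-1) + 52·15 = 20)
  q = 1: r = 12, s = 1 − 1·(-1) = 2, t = -14 − 1·15 = -29  (check: 760·2 + 52·(-29) = 12)
  q = 1: r = 8, s = -1 − 1·2 = -3, t = 15 − 1·(-29) = 44  (check: 760·(-3) + 52·44 = 8)
  q = 1: r = 4, s = 2 − 1·(-3) = 5, t = -29 − 1·44 = -73  (check: 760·5 + 52·(-73) = 4)
The row with r = 4 (the gcd) gives the Bezout coefficients s = 5, t = -73.
Result: 760 · (5) + 52 · (-73) = 4.

gcd(760, 52) = 4; s = 5, t = -73 (check: 760·5 + 52·(-73) = 4).


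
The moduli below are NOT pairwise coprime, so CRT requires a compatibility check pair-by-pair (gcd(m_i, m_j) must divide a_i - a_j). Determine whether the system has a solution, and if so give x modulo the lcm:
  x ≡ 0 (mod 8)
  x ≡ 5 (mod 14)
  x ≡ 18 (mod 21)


Moduli 8, 14, 21 are not pairwise coprime, so CRT works modulo lcm(m_i) when all pairwise compatibility conditions hold.
Pairwise compatibility: gcd(m_i, m_j) must divide a_i - a_j for every pair.
Merge one congruence at a time:
  Start: x ≡ 0 (mod 8).
  Combine with x ≡ 5 (mod 14): gcd(8, 14) = 2, and 5 - 0 = 5 is NOT divisible by 2.
    ⇒ system is inconsistent (no integer solution).

No solution (the system is inconsistent).


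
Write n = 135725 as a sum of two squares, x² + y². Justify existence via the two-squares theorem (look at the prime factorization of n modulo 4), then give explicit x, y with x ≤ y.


Step 1: Factor n = 135725 = 5^2 · 61 · 89.
Step 2: Check the mod-4 condition on each prime factor: 5 ≡ 1 (mod 4), exponent 2; 61 ≡ 1 (mod 4), exponent 1; 89 ≡ 1 (mod 4), exponent 1.
All primes ≡ 3 (mod 4) appear to even exponent (or don't appear), so by the two-squares theorem n IS expressible as a sum of two squares.
Step 3: Build a representation. Group n = k² · m with k = 5 and m = 61 · 89 = 5429 (a product of primes ≡ 1 (mod 4)); a representation of m scales to one of n via (k·x)² + (k·y)² = k²(x² + y²). Each prime p ≡ 1 (mod 4) is itself a sum of two squares; find a² by testing p − a² for a perfect square:
  61: 61 − 1² = 60, 61 − 2² = 57, 61 − 3² = 52, 61 − 4² = 45, 61 − 5² = 36 = 6² ⇒ 61 = 5² + 6².
  89: 89 − 1² = 88, 89 − 2² = 85, 89 − 3² = 80, 89 − 4² = 73, 89 − 5² = 64 = 8² ⇒ 89 = 5² + 8².
  Combine using the Brahmagupta–Fibonacci identity (a² + b²)(c² + d²) = (ac − bd)² + (ad + bc)² = (ac + bd)² + (ad − bc)²:
  61 · 89 = 5429: from (5² + 6²)(5² + 8²), take (5·5 − 6·8, 5·8 + 6·5) = (25 − 48, 40 + 30) = (-23, 70); dropping signs (only squares matter) gives (23, 70); check 23² + 70² = 529 + 4900 = 5429 ✓.
  Scale by k = 5: (5·23, 5·70) = (115, 350).
Step 4: Order so x ≤ y and verify: 115² + 350² = 13225 + 122500 = 135725 = n. ✓

n = 135725 = 115² + 350² (one valid representation with x ≤ y).


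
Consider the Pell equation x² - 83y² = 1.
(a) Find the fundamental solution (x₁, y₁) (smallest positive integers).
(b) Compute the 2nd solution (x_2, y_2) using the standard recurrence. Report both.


Step 1: Find the fundamental solution (x₁, y₁) of x² - 83y² = 1.
  Expand √83 as a continued fraction. a₀ = ⌊√83⌋ = 9; iterate m_{k+1} = d_k·a_k − m_k, d_{k+1} = (83 − m_{k+1}²)/d_k, a_{k+1} = ⌊(a₀ + m_{k+1})/d_{k+1}⌋ (starting m₀ = 0, d₀ = 1), with convergents p_k = a_k·p_{k-1} + p_{k-2}, q_k = a_k·q_{k-1} + q_{k-2} (p₋₁ = 1, q₋₁ = 0):
  k = 0: a₀ = 9; p₀/q₀ = 9/1; p₀² − 83·q₀² = 81 − 83 = -2.
  k = 1: m = 9, d = 2, a = ⌊(9 + 9)/2⌋ = 9; p/q = (9·9 + 1)/(9·1 + 0) = 82/9; p² − 83·q² = 6724 − 6723 = 1.
  The first convergent with p² − 83·q² = 1 gives the fundamental solution (x₁, y₁) = (82, 9).
Step 2: Apply the recurrence (x_{n+1}, y_{n+1}) = (x₁x_n + 83y₁y_n, x₁y_n + y₁x_n) repeatedly.
  From (x_1, y_1) = (82, 9): x_2 = 82·82 + 83·9·9 = 13447; y_2 = 82·9 + 9·82 = 1476.
Step 3: Verify x_2² - 83·y_2² = 180821809 - 180821808 = 1 (should be 1). ✓

(x_1, y_1) = (82, 9); (x_2, y_2) = (13447, 1476).


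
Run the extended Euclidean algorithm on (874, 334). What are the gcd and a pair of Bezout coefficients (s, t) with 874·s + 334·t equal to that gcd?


Euclidean algorithm on (874, 334) — divide until remainder is 0:
  874 = 2 · 334 + 206
  334 = 1 · 206 + 128
  206 = 1 · 128 + 78
  128 = 1 · 78 + 50
  78 = 1 · 50 + 28
  50 = 1 · 28 + 22
  28 = 1 · 22 + 6
  22 = 3 · 6 + 4
  6 = 1 · 4 + 2
  4 = 2 · 2 + 0
gcd(874, 334) = 2.
Track Bezout coefficients alongside the remainders: start with r₀ = 874 = a·1 + b·0 (s = 1, t = 0) and r₁ = 334 = a·0 + b·1 (s = 0, t = 1); each new remainder r_{k+1} = r_{k-1} − q_k·r_k inherits s_{k+1} = s_{k-1} − q_k·s_k, t_{k+1} = t_{k-1} − q_k·t_k, so r_k = a·s_k + b·t_k at every step:
  q = 2: r = 206, s = 1 − 2·0 = 1, t = 0 − 2·1 = -2  (check: 874·1 + 334·(-2) = 206)
  q = 1: r = 128, s = 0 − 1·1 = -1, t = 1 − 1·(-2) = 3  (check: 874·(-1) + 334·3 = 128)
  q = 1: r = 78, s = 1 − 1·(-1) = 2, t = -2 − 1·3 = -5  (check: 874·2 + 334·(-5) = 78)
  q = 1: r = 50, s = -1 − 1·2 = -3, t = 3 − 1·(-5) = 8  (check: 874·(-3) + 334·8 = 50)
  q = 1: r = 28, s = 2 − 1·(-3) = 5, t = -5 − 1·8 = -13  (check: 874·5 + 334·(-13) = 28)
  q = 1: r = 22, s = -3 − 1·5 = -8, t = 8 − 1·(-13) = 21  (check: 874·(-8) + 334·21 = 22)
  q = 1: r = 6, s = 5 − 1·(-8) = 13, t = -13 − 1·21 = -34  (check: 874·13 + 334·(-34) = 6)
  q = 3: r = 4, s = -8 − 3·13 = -47, t = 21 − 3·(-34) = 123  (check: 874·(-47) + 334·123 = 4)
  q = 1: r = 2, s = 13 − 1·(-47) = 60, t = -34 − 1·123 = -157  (check: 874·60 + 334·(-157) = 2)
The row with r = 2 (the gcd) gives the Bezout coefficients s = 60, t = -157.
Result: 874 · (60) + 334 · (-157) = 2.

gcd(874, 334) = 2; s = 60, t = -157 (check: 874·60 + 334·(-157) = 2).


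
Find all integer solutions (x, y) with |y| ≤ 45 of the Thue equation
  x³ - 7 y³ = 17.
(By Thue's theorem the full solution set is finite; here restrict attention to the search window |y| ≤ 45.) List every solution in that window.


The equation is x³ - 7y³ = 17. For fixed y, x³ = 7·y³ + 17, so a solution requires the RHS to be a perfect cube.
Strategy: iterate y from -45 to 45, compute RHS = 7·y³ + 17, and check whether it is a (positive or negative) perfect cube.
Check small values of y:
  y = 0: RHS = 17 is not a perfect cube.
  y = 1: RHS = 24 is not a perfect cube.
  y = -1: RHS = 10 is not a perfect cube.
  y = 2: RHS = 73 is not a perfect cube.
  y = -2: RHS = -39 is not a perfect cube.
  y = 3: RHS = 206 is not a perfect cube.
  y = -3: RHS = -172 is not a perfect cube.
Continuing the search up to |y| = 45 finds no solutions either.
No (x, y) in the scanned range satisfies the equation.

No integer solutions with |y| ≤ 45.
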